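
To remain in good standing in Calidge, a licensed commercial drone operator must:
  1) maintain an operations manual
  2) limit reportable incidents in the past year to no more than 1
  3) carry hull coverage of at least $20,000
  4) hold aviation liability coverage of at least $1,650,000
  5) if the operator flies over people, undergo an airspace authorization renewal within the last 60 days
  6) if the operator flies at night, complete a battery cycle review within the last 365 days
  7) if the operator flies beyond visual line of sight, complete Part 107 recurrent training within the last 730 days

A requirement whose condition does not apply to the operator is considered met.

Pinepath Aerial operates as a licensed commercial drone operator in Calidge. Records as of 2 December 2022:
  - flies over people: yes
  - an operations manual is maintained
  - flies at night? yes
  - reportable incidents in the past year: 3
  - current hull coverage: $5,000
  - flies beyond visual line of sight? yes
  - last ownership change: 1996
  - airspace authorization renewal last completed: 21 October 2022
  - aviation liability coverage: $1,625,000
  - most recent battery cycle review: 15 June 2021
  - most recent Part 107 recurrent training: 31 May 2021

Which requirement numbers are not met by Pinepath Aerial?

2, 3, 4, 6

1. operations manual present → met
2. reportable incidents in the past year 3 > 1 → not met
3. hull coverage $5,000 < $20,000 → not met
4. aviation liability coverage $1,625,000 < $1,650,000 → not met
5. condition 'flies over people' holds; airspace authorization renewal 42 days ago vs limit 60 → met
6. condition 'flies at night' holds; battery cycle review 535 days ago vs limit 365 → not met
7. condition 'flies beyond visual line of sight' holds; Part 107 recurrent training 550 days ago vs limit 730 → met
Not met: 2, 3, 4, 6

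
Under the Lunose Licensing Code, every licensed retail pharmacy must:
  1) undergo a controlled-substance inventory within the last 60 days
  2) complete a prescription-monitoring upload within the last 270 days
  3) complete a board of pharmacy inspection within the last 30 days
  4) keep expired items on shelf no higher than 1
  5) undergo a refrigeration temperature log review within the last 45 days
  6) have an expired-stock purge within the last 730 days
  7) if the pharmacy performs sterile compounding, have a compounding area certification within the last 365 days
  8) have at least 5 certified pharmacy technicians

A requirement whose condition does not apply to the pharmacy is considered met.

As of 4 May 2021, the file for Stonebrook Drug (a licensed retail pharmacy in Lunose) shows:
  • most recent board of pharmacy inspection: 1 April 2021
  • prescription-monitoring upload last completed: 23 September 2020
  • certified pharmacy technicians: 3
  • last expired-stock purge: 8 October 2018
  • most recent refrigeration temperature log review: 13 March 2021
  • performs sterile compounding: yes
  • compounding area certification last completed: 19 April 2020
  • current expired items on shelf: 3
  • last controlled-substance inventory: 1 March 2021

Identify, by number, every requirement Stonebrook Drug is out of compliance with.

1, 3, 4, 5, 6, 7, 8

1. controlled-substance inventory 64 days ago vs limit 60 → not met
2. prescription-monitoring upload 223 days ago vs limit 270 → met
3. board of pharmacy inspection 33 days ago vs limit 30 → not met
4. expired items on shelf 3 > 1 → not met
5. refrigeration temperature log review 52 days ago vs limit 45 → not met
6. expired-stock purge 939 days ago vs limit 730 → not met
7. condition 'performs sterile compounding' holds; compounding area certification 380 days ago vs limit 365 → not met
8. certified pharmacy technicians 3 < 5 → not met
Not met: 1, 3, 4, 5, 6, 7, 8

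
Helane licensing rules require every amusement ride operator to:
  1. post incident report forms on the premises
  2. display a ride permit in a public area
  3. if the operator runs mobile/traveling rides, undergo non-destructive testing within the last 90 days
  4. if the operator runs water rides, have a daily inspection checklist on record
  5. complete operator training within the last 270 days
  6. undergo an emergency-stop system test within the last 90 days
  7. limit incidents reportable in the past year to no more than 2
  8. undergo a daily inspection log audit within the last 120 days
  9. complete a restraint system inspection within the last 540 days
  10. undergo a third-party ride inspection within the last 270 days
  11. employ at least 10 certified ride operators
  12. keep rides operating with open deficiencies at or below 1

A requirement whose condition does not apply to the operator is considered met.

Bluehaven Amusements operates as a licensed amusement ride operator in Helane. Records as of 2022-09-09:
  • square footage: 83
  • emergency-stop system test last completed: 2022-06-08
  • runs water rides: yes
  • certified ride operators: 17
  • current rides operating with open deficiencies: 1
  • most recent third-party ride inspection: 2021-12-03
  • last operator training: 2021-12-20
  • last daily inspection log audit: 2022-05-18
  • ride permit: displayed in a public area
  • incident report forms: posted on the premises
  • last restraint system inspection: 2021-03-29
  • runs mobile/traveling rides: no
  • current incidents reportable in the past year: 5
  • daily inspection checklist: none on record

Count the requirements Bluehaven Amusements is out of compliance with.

1. incident report forms present → met
2. ride permit present → met
3. condition 'runs mobile/traveling rides' does not hold → requirement n/a → met
4. condition 'runs water rides' holds; daily inspection checklist absent → not met
5. operator training 263 days ago vs limit 270 → met
6. emergency-stop system test 93 days ago vs limit 90 → not met
7. incidents reportable in the past year 5 > 2 → not met
8. daily inspection log audit 114 days ago vs limit 120 → met
9. restraint system inspection 529 days ago vs limit 540 → met
10. third-party ride inspection 280 days ago vs limit 270 → not met
11. certified ride operators 17 ≥ 10 → met
12. rides operating with open deficiencies 1 ≤ 1 → met
Not met: 4 of 12

4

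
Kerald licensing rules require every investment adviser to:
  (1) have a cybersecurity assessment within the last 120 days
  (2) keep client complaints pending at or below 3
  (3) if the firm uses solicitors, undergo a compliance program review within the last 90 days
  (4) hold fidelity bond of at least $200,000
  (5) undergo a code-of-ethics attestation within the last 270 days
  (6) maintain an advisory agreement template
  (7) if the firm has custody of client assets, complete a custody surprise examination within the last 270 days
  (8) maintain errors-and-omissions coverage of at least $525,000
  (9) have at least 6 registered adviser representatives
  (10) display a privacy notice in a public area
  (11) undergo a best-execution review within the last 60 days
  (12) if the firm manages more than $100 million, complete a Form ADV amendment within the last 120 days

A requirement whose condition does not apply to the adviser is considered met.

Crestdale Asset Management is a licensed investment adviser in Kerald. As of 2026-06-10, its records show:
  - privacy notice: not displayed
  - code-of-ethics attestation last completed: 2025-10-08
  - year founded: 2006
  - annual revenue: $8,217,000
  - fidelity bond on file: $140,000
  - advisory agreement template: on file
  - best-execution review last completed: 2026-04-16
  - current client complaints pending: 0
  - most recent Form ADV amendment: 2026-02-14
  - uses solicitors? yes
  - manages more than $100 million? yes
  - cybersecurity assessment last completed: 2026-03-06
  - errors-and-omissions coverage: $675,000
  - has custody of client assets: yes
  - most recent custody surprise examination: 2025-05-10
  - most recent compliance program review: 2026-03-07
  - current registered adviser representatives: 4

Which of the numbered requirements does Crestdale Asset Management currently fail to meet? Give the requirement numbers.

3, 4, 7, 9, 10

1. cybersecurity assessment 96 days ago vs limit 120 → met
2. client complaints pending 0 ≤ 3 → met
3. condition 'uses solicitors' holds; compliance program review 95 days ago vs limit 90 → not met
4. fidelity bond $140,000 < $200,000 → not met
5. code-of-ethics attestation 245 days ago vs limit 270 → met
6. advisory agreement template present → met
7. condition 'has custody of client assets' holds; custody surprise examination 396 days ago vs limit 270 → not met
8. errors-and-omissions coverage $675,000 ≥ $525,000 → met
9. registered adviser representatives 4 < 6 → not met
10. privacy notice absent → not met
11. best-execution review 55 days ago vs limit 60 → met
12. condition 'manages more than $100 million' holds; Form ADV amendment 116 days ago vs limit 120 → met
Not met: 3, 4, 7, 9, 10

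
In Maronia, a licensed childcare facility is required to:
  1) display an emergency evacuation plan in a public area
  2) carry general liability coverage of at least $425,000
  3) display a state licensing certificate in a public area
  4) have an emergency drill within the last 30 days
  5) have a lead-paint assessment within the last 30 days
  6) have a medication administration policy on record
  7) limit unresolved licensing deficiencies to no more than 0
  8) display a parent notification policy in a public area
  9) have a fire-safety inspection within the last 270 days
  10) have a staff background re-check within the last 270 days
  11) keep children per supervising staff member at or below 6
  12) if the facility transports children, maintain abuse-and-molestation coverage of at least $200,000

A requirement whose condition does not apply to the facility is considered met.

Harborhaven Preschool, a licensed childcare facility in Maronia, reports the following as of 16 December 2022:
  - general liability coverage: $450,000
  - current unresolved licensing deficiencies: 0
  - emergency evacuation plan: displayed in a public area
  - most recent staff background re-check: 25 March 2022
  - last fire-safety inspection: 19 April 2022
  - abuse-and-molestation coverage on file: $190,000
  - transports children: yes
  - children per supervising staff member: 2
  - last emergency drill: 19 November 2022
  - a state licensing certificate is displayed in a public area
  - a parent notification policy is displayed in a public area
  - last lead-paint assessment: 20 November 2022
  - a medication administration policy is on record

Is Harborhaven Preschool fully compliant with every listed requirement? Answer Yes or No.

No

1. emergency evacuation plan present → met
2. general liability coverage $450,000 ≥ $425,000 → met
3. state licensing certificate present → met
4. emergency drill 27 days ago vs limit 30 → met
5. lead-paint assessment 26 days ago vs limit 30 → met
6. medication administration policy present → met
7. unresolved licensing deficiencies 0 ≤ 0 → met
8. parent notification policy present → met
9. fire-safety inspection 241 days ago vs limit 270 → met
10. staff background re-check 266 days ago vs limit 270 → met
11. children per supervising staff member 2 ≤ 6 → met
12. condition 'transports children' holds; abuse-and-molestation coverage $190,000 < $200,000 → not met
Not met: 12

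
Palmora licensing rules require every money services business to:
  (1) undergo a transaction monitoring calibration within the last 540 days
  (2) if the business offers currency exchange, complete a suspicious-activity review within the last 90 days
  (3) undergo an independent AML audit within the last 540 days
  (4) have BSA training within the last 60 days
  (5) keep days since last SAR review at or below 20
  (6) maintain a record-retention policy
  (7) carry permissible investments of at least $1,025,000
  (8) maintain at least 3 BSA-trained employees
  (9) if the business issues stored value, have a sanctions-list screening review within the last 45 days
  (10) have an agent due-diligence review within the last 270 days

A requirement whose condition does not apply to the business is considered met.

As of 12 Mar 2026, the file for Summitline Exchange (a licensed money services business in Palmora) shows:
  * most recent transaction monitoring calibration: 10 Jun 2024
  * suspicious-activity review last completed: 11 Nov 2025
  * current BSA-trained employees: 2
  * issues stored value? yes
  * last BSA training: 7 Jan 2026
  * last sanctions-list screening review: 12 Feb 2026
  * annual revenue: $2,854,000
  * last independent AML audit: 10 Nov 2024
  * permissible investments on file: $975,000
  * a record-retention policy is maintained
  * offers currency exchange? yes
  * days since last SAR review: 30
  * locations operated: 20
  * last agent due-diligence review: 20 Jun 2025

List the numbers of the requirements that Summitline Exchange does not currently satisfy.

1, 2, 4, 5, 7, 8

1. transaction monitoring calibration 640 days ago vs limit 540 → not met
2. condition 'offers currency exchange' holds; suspicious-activity review 121 days ago vs limit 90 → not met
3. independent AML audit 487 days ago vs limit 540 → met
4. BSA training 64 days ago vs limit 60 → not met
5. days since last SAR review 30 > 20 → not met
6. record-retention policy present → met
7. permissible investments $975,000 < $1,025,000 → not met
8. BSA-trained employees 2 < 3 → not met
9. condition 'issues stored value' holds; sanctions-list screening review 28 days ago vs limit 45 → met
10. agent due-diligence review 265 days ago vs limit 270 → met
Not met: 1, 2, 4, 5, 7, 8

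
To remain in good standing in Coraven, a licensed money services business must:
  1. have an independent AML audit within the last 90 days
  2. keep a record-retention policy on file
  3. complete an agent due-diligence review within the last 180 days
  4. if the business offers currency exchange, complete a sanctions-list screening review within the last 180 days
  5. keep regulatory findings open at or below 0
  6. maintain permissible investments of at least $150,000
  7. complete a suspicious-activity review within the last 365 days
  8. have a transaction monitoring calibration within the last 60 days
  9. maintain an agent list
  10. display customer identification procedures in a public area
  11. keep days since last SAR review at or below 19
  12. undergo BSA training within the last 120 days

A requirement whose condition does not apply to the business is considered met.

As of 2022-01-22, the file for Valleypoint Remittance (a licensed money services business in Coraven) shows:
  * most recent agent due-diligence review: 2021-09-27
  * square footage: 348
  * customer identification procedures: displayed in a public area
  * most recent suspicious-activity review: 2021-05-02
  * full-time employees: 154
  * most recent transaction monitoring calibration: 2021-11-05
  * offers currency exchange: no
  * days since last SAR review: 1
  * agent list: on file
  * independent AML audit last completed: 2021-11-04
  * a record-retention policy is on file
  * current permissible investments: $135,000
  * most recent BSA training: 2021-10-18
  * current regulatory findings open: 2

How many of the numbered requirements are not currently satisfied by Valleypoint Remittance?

1. independent AML audit 79 days ago vs limit 90 → met
2. record-retention policy present → met
3. agent due-diligence review 117 days ago vs limit 180 → met
4. condition 'offers currency exchange' does not hold → requirement n/a → met
5. regulatory findings open 2 > 0 → not met
6. permissible investments $135,000 < $150,000 → not met
7. suspicious-activity review 265 days ago vs limit 365 → met
8. transaction monitoring calibration 78 days ago vs limit 60 → not met
9. agent list present → met
10. customer identification procedures present → met
11. days since last SAR review 1 ≤ 19 → met
12. BSA training 96 days ago vs limit 120 → met
Not met: 3 of 12

3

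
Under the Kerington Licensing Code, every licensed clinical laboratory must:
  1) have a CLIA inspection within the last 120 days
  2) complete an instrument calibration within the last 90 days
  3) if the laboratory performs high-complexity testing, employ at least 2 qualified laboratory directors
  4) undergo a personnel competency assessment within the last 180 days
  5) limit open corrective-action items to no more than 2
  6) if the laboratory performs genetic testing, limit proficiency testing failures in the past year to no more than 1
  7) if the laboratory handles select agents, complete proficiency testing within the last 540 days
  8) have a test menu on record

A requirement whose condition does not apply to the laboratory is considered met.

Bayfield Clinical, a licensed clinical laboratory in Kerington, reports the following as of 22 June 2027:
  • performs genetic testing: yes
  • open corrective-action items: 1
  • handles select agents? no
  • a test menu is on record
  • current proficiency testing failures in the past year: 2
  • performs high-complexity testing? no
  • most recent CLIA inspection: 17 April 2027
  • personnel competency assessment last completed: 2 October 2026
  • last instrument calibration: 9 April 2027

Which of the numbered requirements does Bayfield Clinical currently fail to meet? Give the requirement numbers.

4, 6

1. CLIA inspection 66 days ago vs limit 120 → met
2. instrument calibration 74 days ago vs limit 90 → met
3. condition 'performs high-complexity testing' does not hold → requirement n/a → met
4. personnel competency assessment 263 days ago vs limit 180 → not met
5. open corrective-action items 1 ≤ 2 → met
6. condition 'performs genetic testing' holds; proficiency testing failures in the past year 2 > 1 → not met
7. condition 'handles select agents' does not hold → requirement n/a → met
8. test menu present → met
Not met: 4, 6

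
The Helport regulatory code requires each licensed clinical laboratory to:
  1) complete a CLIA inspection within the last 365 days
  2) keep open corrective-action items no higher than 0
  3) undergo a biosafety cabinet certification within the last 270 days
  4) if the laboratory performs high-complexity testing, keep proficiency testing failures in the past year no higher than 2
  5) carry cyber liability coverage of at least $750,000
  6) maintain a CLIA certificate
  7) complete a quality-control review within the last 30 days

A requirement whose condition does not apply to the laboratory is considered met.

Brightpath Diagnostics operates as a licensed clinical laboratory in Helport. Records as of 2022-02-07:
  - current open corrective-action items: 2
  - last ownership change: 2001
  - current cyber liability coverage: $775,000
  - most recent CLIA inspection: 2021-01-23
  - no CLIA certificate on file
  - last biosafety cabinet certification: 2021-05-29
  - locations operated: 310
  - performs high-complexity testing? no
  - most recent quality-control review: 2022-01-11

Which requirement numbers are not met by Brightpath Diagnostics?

1. CLIA inspection 380 days ago vs limit 365 → not met
2. open corrective-action items 2 > 0 → not met
3. biosafety cabinet certification 254 days ago vs limit 270 → met
4. condition 'performs high-complexity testing' does not hold → requirement n/a → met
5. cyber liability coverage $775,000 ≥ $750,000 → met
6. CLIA certificate absent → not met
7. quality-control review 27 days ago vs limit 30 → met
Not met: 1, 2, 6

1, 2, 6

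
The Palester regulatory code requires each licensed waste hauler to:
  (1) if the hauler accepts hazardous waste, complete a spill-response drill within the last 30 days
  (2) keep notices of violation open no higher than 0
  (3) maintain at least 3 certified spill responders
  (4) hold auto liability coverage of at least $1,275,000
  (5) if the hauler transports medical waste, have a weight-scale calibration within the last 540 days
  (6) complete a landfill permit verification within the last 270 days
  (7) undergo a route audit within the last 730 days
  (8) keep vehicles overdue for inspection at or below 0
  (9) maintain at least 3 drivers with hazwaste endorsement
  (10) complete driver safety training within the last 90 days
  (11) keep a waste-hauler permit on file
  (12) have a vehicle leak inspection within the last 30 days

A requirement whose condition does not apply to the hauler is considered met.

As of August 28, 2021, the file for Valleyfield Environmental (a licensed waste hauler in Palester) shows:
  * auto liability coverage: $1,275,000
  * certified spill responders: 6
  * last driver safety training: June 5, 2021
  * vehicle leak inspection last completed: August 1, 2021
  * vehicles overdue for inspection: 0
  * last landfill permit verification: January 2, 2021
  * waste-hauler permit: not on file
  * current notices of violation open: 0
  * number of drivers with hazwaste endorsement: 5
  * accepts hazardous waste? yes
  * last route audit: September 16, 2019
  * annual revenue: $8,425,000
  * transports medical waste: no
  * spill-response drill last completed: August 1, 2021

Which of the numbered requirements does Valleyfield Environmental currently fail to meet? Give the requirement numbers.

1. condition 'accepts hazardous waste' holds; spill-response drill 27 days ago vs limit 30 → met
2. notices of violation open 0 ≤ 0 → met
3. certified spill responders 6 ≥ 3 → met
4. auto liability coverage $1,275,000 ≥ $1,275,000 → met
5. condition 'transports medical waste' does not hold → requirement n/a → met
6. landfill permit verification 238 days ago vs limit 270 → met
7. route audit 712 days ago vs limit 730 → met
8. vehicles overdue for inspection 0 ≤ 0 → met
9. drivers with hazwaste endorsement 5 ≥ 3 → met
10. driver safety training 84 days ago vs limit 90 → met
11. waste-hauler permit absent → not met
12. vehicle leak inspection 27 days ago vs limit 30 → met
Not met: 11

11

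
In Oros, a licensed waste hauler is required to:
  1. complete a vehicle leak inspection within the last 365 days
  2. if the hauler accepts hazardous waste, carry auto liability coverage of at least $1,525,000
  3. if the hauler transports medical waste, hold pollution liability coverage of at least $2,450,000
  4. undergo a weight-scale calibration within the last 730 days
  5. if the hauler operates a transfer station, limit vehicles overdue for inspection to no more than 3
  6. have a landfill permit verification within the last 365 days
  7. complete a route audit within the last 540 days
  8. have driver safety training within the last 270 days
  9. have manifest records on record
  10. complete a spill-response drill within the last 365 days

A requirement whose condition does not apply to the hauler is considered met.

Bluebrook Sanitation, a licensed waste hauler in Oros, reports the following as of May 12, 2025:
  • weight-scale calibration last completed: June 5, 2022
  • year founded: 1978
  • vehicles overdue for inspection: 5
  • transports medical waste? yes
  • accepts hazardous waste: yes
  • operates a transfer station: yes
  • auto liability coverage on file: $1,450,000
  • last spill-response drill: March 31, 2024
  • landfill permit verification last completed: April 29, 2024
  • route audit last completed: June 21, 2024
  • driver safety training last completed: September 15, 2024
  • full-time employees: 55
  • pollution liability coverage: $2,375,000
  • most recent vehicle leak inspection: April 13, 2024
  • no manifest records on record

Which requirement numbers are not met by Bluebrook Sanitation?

1. vehicle leak inspection 394 days ago vs limit 365 → not met
2. condition 'accepts hazardous waste' holds; auto liability coverage $1,450,000 < $1,525,000 → not met
3. condition 'transports medical waste' holds; pollution liability coverage $2,375,000 < $2,450,000 → not met
4. weight-scale calibration 1072 days ago vs limit 730 → not met
5. condition 'operates a transfer station' holds; vehicles overdue for inspection 5 > 3 → not met
6. landfill permit verification 378 days ago vs limit 365 → not met
7. route audit 325 days ago vs limit 540 → met
8. driver safety training 239 days ago vs limit 270 → met
9. manifest records absent → not met
10. spill-response drill 407 days ago vs limit 365 → not met
Not met: 1, 2, 3, 4, 5, 6, 9, 10

1, 2, 3, 4, 5, 6, 9, 10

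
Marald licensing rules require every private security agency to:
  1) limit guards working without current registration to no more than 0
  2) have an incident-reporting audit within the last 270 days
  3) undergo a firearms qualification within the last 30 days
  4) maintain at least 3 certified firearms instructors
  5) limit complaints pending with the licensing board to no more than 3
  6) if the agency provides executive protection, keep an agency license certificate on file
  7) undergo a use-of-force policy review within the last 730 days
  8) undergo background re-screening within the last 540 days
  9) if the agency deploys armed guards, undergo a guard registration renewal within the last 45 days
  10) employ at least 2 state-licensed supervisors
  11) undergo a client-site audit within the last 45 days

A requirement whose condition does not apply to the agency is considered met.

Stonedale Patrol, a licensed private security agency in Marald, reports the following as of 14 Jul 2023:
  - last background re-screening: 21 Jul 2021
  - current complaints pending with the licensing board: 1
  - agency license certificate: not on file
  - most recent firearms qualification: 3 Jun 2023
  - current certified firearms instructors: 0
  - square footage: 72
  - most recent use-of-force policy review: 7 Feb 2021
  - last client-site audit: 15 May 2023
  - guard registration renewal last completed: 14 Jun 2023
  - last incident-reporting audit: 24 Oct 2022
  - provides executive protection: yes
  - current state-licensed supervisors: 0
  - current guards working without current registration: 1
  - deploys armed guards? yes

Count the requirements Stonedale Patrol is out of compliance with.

8

1. guards working without current registration 1 > 0 → not met
2. incident-reporting audit 263 days ago vs limit 270 → met
3. firearms qualification 41 days ago vs limit 30 → not met
4. certified firearms instructors 0 < 3 → not met
5. complaints pending with the licensing board 1 ≤ 3 → met
6. condition 'provides executive protection' holds; agency license certificate absent → not met
7. use-of-force policy review 887 days ago vs limit 730 → not met
8. background re-screening 723 days ago vs limit 540 → not met
9. condition 'deploys armed guards' holds; guard registration renewal 30 days ago vs limit 45 → met
10. state-licensed supervisors 0 < 2 → not met
11. client-site audit 60 days ago vs limit 45 → not met
Not met: 8 of 11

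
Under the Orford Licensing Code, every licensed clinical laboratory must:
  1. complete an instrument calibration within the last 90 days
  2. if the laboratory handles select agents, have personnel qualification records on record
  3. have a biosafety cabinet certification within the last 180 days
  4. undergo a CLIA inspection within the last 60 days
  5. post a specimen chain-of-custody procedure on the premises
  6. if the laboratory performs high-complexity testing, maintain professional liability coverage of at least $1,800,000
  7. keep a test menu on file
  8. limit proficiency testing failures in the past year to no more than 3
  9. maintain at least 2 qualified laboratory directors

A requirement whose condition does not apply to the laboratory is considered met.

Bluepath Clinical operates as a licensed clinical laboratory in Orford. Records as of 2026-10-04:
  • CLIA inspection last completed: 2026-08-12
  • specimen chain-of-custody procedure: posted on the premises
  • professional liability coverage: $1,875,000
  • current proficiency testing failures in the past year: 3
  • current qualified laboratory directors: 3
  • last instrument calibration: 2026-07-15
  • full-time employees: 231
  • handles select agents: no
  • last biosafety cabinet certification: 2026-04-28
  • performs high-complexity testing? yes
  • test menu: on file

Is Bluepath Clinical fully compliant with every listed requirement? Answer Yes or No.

Yes

1. instrument calibration 81 days ago vs limit 90 → met
2. condition 'handles select agents' does not hold → requirement n/a → met
3. biosafety cabinet certification 159 days ago vs limit 180 → met
4. CLIA inspection 53 days ago vs limit 60 → met
5. specimen chain-of-custody procedure present → met
6. condition 'performs high-complexity testing' holds; professional liability coverage $1,875,000 ≥ $1,800,000 → met
7. test menu present → met
8. proficiency testing failures in the past year 3 ≤ 3 → met
9. qualified laboratory directors 3 ≥ 2 → met
All met.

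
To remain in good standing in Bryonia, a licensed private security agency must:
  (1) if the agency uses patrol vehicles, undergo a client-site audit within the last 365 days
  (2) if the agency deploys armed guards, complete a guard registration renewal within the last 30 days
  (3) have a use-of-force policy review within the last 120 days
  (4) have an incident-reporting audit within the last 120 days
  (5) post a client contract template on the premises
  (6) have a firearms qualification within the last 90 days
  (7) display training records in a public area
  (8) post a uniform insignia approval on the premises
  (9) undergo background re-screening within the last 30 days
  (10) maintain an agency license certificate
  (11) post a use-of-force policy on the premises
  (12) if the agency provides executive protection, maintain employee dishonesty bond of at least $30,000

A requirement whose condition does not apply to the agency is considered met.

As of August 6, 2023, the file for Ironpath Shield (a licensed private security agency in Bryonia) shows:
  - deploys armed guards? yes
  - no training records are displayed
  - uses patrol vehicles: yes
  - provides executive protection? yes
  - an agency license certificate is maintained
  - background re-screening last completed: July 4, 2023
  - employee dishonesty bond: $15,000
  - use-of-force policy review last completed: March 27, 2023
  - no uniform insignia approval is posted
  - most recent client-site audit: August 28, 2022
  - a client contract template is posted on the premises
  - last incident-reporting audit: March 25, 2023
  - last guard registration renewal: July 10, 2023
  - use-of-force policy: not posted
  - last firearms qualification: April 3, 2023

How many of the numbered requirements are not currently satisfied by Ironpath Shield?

8

1. condition 'uses patrol vehicles' holds; client-site audit 343 days ago vs limit 365 → met
2. condition 'deploys armed guards' holds; guard registration renewal 27 days ago vs limit 30 → met
3. use-of-force policy review 132 days ago vs limit 120 → not met
4. incident-reporting audit 134 days ago vs limit 120 → not met
5. client contract template present → met
6. firearms qualification 125 days ago vs limit 90 → not met
7. training records absent → not met
8. uniform insignia approval absent → not met
9. background re-screening 33 days ago vs limit 30 → not met
10. agency license certificate present → met
11. use-of-force policy absent → not met
12. condition 'provides executive protection' holds; employee dishonesty bond $15,000 < $30,000 → not met
Not met: 8 of 12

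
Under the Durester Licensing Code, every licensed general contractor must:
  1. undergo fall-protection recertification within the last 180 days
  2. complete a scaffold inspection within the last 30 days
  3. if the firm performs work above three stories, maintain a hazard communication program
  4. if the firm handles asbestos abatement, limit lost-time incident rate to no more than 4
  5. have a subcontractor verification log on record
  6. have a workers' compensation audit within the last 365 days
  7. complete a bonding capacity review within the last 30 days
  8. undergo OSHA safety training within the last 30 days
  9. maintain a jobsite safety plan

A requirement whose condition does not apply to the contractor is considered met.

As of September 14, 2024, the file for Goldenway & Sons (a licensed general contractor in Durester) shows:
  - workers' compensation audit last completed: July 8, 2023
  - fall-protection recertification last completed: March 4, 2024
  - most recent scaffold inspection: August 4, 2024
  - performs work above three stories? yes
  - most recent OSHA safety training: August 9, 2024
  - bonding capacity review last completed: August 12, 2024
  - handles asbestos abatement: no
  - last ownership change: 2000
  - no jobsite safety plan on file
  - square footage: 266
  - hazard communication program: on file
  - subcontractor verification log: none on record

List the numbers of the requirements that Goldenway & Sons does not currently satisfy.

1. fall-protection recertification 194 days ago vs limit 180 → not met
2. scaffold inspection 41 days ago vs limit 30 → not met
3. condition 'performs work above three stories' holds; hazard communication program present → met
4. condition 'handles asbestos abatement' does not hold → requirement n/a → met
5. subcontractor verification log absent → not met
6. workers' compensation audit 434 days ago vs limit 365 → not met
7. bonding capacity review 33 days ago vs limit 30 → not met
8. OSHA safety training 36 days ago vs limit 30 → not met
9. jobsite safety plan absent → not met
Not met: 1, 2, 5, 6, 7, 8, 9

1, 2, 5, 6, 7, 8, 9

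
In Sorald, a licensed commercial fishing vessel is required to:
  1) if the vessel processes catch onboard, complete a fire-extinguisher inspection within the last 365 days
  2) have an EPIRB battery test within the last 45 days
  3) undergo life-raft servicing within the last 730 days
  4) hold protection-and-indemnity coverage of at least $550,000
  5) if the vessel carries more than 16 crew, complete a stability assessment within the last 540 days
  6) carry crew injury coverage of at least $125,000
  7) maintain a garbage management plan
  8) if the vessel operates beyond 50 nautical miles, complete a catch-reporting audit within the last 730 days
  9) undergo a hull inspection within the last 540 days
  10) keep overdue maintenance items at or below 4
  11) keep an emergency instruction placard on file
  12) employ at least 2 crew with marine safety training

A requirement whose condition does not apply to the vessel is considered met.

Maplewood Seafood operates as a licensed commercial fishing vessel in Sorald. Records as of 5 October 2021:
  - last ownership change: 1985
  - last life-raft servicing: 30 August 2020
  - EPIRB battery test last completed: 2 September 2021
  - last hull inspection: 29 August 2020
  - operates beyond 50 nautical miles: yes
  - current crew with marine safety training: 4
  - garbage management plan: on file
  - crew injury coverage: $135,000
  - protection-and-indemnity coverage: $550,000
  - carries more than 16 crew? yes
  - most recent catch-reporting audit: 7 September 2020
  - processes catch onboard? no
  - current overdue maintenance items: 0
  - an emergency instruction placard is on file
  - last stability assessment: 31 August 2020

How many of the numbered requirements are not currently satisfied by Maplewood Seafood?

0

1. condition 'processes catch onboard' does not hold → requirement n/a → met
2. EPIRB battery test 33 days ago vs limit 45 → met
3. life-raft servicing 401 days ago vs limit 730 → met
4. protection-and-indemnity coverage $550,000 ≥ $550,000 → met
5. condition 'carries more than 16 crew' holds; stability assessment 400 days ago vs limit 540 → met
6. crew injury coverage $135,000 ≥ $125,000 → met
7. garbage management plan present → met
8. condition 'operates beyond 50 nautical miles' holds; catch-reporting audit 393 days ago vs limit 730 → met
9. hull inspection 402 days ago vs limit 540 → met
10. overdue maintenance items 0 ≤ 4 → met
11. emergency instruction placard present → met
12. crew with marine safety training 4 ≥ 2 → met
Not met: 0 of 12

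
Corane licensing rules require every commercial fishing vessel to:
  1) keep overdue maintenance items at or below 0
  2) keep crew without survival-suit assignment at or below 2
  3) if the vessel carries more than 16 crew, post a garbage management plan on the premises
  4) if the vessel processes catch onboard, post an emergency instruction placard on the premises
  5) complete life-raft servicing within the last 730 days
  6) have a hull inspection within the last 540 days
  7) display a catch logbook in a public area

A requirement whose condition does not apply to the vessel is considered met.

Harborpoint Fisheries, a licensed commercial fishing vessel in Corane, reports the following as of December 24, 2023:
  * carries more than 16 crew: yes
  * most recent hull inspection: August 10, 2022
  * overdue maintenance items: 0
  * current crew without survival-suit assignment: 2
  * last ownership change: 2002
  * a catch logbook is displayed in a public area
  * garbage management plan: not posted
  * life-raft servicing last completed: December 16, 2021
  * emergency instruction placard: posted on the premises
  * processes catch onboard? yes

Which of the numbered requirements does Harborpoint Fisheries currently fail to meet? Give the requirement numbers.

3, 5

1. overdue maintenance items 0 ≤ 0 → met
2. crew without survival-suit assignment 2 ≤ 2 → met
3. condition 'carries more than 16 crew' holds; garbage management plan absent → not met
4. condition 'processes catch onboard' holds; emergency instruction placard present → met
5. life-raft servicing 738 days ago vs limit 730 → not met
6. hull inspection 501 days ago vs limit 540 → met
7. catch logbook present → met
Not met: 3, 5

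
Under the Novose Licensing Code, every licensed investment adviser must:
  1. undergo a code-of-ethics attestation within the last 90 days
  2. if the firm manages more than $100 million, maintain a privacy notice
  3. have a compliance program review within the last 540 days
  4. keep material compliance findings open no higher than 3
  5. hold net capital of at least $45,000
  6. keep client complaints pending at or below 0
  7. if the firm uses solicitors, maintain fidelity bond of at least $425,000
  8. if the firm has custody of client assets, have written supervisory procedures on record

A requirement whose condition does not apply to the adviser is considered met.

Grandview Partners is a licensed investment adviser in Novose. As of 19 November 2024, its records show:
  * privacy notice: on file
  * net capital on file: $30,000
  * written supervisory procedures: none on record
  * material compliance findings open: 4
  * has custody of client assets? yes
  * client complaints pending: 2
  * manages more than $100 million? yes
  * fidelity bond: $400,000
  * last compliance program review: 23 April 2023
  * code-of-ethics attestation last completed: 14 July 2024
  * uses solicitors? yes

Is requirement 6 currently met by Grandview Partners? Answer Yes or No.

No

6. client complaints pending 2 > 0 → not met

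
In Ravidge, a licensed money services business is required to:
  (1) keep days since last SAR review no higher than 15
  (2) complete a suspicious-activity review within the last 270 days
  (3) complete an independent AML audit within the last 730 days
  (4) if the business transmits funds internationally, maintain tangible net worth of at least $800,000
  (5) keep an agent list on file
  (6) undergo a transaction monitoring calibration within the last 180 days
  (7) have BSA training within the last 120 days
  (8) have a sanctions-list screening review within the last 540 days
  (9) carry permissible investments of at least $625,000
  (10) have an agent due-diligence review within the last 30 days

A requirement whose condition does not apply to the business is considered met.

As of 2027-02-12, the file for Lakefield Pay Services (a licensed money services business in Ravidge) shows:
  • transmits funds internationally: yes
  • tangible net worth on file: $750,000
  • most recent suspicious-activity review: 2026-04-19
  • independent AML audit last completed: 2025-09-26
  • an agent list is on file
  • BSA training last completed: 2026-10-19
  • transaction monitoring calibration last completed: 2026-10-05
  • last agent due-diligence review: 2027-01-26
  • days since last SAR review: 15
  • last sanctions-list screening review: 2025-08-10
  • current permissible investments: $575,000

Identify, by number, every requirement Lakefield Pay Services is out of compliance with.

1. days since last SAR review 15 ≤ 15 → met
2. suspicious-activity review 299 days ago vs limit 270 → not met
3. independent AML audit 504 days ago vs limit 730 → met
4. condition 'transmits funds internationally' holds; tangible net worth $750,000 < $800,000 → not met
5. agent list present → met
6. transaction monitoring calibration 130 days ago vs limit 180 → met
7. BSA training 116 days ago vs limit 120 → met
8. sanctions-list screening review 551 days ago vs limit 540 → not met
9. permissible investments $575,000 < $625,000 → not met
10. agent due-diligence review 17 days ago vs limit 30 → met
Not met: 2, 4, 8, 9

2, 4, 8, 9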